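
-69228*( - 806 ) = 55797768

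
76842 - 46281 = 30561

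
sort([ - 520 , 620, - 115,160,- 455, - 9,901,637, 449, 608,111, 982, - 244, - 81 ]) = [ - 520, - 455,-244, - 115, - 81,-9, 111 , 160, 449,608, 620,637,901, 982]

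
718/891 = 718/891   =  0.81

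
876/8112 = 73/676 = 0.11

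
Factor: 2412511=37^1*65203^1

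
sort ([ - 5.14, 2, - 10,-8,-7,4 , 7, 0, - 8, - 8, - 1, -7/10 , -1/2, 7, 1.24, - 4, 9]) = [ - 10, - 8, - 8 , - 8 ,-7 ,  -  5.14, - 4  , - 1, - 7/10 , - 1/2,0,1.24 , 2, 4, 7,7, 9]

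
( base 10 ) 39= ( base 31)18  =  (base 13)30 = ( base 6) 103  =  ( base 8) 47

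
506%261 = 245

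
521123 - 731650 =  - 210527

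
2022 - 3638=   -  1616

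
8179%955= 539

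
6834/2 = 3417 = 3417.00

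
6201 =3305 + 2896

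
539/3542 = 7/46 = 0.15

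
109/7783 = 109/7783   =  0.01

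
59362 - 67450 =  -8088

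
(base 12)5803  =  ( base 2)10011001000011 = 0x2643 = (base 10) 9795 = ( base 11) 73A5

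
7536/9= 2512/3 =837.33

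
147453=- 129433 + 276886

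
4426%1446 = 88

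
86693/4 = 86693/4=21673.25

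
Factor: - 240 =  -2^4* 3^1 * 5^1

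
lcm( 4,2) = 4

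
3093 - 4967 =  - 1874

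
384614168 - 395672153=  - 11057985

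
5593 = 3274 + 2319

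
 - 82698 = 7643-90341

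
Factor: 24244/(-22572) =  - 3^ (-3 )*29^1 = - 29/27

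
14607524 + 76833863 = 91441387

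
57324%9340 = 1284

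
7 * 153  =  1071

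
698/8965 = 698/8965 = 0.08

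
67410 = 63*1070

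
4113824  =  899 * 4576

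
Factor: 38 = 2^1 * 19^1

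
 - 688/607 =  - 688/607 = - 1.13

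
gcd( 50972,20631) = 1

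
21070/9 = 2341 + 1/9 = 2341.11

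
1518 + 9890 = 11408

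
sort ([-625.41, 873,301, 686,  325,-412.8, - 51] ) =[ - 625.41,  -  412.8, - 51,301,  325,686, 873]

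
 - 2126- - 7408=5282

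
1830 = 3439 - 1609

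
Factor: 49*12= 2^2 * 3^1*7^2 = 588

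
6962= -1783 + 8745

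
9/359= 9/359 = 0.03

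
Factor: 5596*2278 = 2^3*17^1*67^1*1399^1 = 12747688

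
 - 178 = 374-552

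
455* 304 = 138320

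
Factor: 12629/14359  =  73^1 * 83^( - 1) = 73/83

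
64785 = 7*9255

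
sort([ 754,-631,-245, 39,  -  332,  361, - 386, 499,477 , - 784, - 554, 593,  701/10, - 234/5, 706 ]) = [ - 784, - 631,-554,-386, - 332,-245, - 234/5, 39 , 701/10, 361, 477, 499,593, 706 , 754]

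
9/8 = 1 + 1/8 = 1.12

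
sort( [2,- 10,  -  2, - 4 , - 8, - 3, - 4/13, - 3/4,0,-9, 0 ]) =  [-10 , - 9, - 8, - 4, - 3,-2, - 3/4, - 4/13, 0, 0, 2 ]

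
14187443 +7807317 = 21994760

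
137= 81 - - 56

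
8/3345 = 8/3345 = 0.00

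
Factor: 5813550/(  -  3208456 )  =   - 2^( - 2)*3^2*5^2*12919^1*401057^ ( - 1) =- 2906775/1604228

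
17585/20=879  +  1/4 = 879.25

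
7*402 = 2814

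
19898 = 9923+9975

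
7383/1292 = 5  +  923/1292 = 5.71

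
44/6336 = 1/144 = 0.01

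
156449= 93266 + 63183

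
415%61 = 49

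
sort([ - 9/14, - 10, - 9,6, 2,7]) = [ - 10, - 9, - 9/14,  2 , 6,7]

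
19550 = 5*3910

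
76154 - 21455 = 54699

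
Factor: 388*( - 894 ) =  - 2^3*3^1*97^1*149^1  =  - 346872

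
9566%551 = 199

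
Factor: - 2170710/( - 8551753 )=2^1*3^2*5^1*7^( - 1) * 31^(-1 )*89^1*271^1*39409^( - 1) 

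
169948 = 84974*2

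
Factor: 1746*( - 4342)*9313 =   -  70603082316 = -  2^2*3^2*13^1*67^1*97^1*139^1 *167^1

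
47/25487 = 47/25487 = 0.00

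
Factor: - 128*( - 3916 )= 2^9*11^1 *89^1 = 501248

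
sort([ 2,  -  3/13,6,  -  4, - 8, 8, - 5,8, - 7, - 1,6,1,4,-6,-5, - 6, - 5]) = [  -  8, - 7,  -  6 , - 6, - 5, - 5, - 5, -4,- 1,-3/13,1, 2, 4 , 6,  6, 8,8]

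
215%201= 14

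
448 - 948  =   - 500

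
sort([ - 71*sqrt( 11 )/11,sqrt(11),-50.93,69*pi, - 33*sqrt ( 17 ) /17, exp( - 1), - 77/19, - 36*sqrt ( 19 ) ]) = [ - 36*sqrt ( 19 ),  -  50.93, - 71*sqrt( 11) /11 , - 33*sqrt( 17 ) /17, - 77/19, exp( - 1),sqrt ( 11 ), 69*pi]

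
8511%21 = 6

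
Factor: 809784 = 2^3  *3^3*23^1*163^1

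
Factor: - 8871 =- 3^1*2957^1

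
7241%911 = 864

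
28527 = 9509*3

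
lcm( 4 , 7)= 28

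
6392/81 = 6392/81 = 78.91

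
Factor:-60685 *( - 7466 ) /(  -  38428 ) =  - 226537105/19214 = - 2^ ( - 1 ) * 5^1* 13^( - 1 )*53^1* 229^1*739^( - 1)*3733^1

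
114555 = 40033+74522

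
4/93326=2/46663 = 0.00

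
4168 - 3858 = 310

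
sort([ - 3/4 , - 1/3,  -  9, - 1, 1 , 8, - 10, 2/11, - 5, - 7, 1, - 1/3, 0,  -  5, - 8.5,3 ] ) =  [ - 10,-9, - 8.5 , - 7, - 5,-5, - 1,- 3/4, -1/3,- 1/3,0, 2/11 , 1, 1,  3,8] 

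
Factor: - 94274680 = - 2^3*5^1 * 2356867^1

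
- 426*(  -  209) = 89034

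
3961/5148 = 3961/5148 = 0.77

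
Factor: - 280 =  - 2^3*5^1* 7^1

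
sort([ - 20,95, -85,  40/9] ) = [ - 85, - 20, 40/9 , 95]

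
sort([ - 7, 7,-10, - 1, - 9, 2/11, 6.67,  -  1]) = [ - 10, - 9, -7, - 1 ,-1, 2/11,6.67,  7]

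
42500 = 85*500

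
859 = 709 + 150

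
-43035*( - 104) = 4475640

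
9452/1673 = 9452/1673  =  5.65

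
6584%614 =444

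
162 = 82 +80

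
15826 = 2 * 7913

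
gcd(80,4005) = 5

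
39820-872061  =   -832241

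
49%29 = 20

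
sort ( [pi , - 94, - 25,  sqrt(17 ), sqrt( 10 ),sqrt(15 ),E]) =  [ -94,-25,E,pi,sqrt ( 10 ),sqrt(15),sqrt( 17 )] 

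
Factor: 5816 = 2^3*727^1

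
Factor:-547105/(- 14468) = 2^( -2) * 5^1 * 13^1 * 19^1*443^1 * 3617^( - 1)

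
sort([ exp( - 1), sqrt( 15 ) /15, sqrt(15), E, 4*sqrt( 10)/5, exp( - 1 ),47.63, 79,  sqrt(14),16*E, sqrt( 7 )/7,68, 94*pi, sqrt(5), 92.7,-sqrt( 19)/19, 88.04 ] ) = [  -  sqrt(19)/19,sqrt(15 ) /15, exp(  -  1 ), exp( - 1 ), sqrt(7)/7, sqrt(5),  4*sqrt(10)/5, E,sqrt(14),sqrt( 15),16*E, 47.63, 68,  79,  88.04, 92.7,  94*pi]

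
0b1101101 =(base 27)41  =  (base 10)109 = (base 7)214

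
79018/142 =39509/71 =556.46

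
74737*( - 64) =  - 4783168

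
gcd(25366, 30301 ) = 1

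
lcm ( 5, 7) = 35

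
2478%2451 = 27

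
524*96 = 50304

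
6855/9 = 761+2/3 = 761.67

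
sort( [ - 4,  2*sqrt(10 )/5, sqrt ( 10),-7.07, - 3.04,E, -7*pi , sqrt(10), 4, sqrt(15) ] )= [- 7 * pi, - 7.07, - 4,  -  3.04, 2*sqrt(10)/5, E, sqrt( 10 ),sqrt(10), sqrt( 15),4]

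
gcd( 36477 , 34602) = 3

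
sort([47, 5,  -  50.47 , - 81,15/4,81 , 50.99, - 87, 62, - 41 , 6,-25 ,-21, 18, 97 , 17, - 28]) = [  -  87,-81, - 50.47, - 41,- 28,- 25, -21,15/4,5,6, 17,18,47, 50.99,62, 81, 97 ] 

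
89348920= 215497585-126148665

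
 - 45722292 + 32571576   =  - 13150716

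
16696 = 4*4174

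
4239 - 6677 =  - 2438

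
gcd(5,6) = 1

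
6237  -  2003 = 4234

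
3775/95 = 755/19= 39.74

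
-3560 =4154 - 7714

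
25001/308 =25001/308 =81.17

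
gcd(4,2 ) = 2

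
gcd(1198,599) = 599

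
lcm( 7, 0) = 0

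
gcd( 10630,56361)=1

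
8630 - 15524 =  - 6894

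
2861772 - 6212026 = - 3350254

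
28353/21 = 9451/7 = 1350.14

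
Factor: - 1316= - 2^2*7^1*47^1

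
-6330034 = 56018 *( - 113) 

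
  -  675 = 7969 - 8644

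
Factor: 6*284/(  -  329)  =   - 2^3*3^1*7^( - 1)*47^( - 1)*71^1 = - 1704/329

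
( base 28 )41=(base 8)161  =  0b1110001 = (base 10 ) 113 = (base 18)65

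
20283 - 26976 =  - 6693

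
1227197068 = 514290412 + 712906656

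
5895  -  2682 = 3213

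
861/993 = 287/331= 0.87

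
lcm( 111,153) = 5661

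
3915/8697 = 1305/2899 = 0.45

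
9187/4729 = 1 + 4458/4729 = 1.94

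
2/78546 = 1/39273=0.00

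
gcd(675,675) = 675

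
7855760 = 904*8690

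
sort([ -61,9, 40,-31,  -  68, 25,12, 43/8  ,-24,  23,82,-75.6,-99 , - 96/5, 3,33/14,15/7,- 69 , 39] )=[ - 99  , - 75.6 ,- 69,-68,  -  61 , - 31,-24 ,-96/5, 15/7, 33/14, 3, 43/8,9,12,  23,25 , 39,40, 82]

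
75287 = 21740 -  - 53547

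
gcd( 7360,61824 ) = 1472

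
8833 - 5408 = 3425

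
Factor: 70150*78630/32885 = 2^2*3^1*5^2*23^1 * 61^1*2621^1 * 6577^( - 1) =1103178900/6577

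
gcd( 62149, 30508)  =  1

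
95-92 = 3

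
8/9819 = 8/9819 = 0.00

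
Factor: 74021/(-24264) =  - 2^(-3 )* 3^(- 2 )*337^( - 1)*74021^1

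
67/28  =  2 + 11/28 = 2.39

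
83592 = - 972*( -86)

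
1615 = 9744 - 8129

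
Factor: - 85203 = -3^2 *9467^1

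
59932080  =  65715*912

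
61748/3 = 61748/3 = 20582.67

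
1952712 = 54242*36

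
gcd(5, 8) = 1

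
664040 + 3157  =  667197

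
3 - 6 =- 3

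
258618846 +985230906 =1243849752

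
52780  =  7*7540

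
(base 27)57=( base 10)142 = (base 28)52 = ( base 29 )4Q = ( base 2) 10001110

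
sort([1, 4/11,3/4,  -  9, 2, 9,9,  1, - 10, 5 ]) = [-10, - 9,4/11, 3/4, 1, 1,2, 5, 9,9] 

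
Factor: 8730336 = 2^5*3^1*211^1*431^1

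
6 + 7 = 13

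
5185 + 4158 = 9343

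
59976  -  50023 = 9953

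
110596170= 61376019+49220151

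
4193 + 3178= 7371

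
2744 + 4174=6918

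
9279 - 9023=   256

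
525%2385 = 525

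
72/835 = 72/835 = 0.09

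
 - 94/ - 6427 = 94/6427= 0.01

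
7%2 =1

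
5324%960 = 524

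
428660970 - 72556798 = 356104172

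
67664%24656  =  18352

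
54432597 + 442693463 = 497126060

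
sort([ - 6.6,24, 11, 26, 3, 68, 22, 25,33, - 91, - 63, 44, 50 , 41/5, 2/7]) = [ -91 , -63, - 6.6, 2/7, 3,41/5, 11, 22,24,25, 26,33,  44 , 50 , 68 ] 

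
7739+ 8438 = 16177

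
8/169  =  8/169 =0.05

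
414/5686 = 207/2843 = 0.07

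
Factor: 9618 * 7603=2^1*3^1*  7^1*229^1  *  7603^1  =  73125654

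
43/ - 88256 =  - 1 + 88213/88256= - 0.00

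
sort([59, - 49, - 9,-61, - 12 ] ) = [-61, - 49,  -  12,-9, 59 ] 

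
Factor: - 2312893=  - 11^1*210263^1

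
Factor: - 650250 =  - 2^1 * 3^2*5^3 *17^2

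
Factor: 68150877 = 3^1 *103^1*220553^1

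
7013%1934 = 1211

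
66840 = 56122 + 10718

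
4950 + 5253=10203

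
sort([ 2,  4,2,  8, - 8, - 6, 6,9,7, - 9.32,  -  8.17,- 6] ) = [ - 9.32, - 8.17, - 8,-6 , - 6, 2,2,4, 6,7,8,9 ]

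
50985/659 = 50985/659= 77.37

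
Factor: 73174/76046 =47^( - 1)*809^( - 1 )*36587^1 = 36587/38023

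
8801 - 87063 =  - 78262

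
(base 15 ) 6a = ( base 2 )1100100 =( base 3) 10201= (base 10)100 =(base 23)48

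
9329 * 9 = 83961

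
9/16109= 9/16109 = 0.00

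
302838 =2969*102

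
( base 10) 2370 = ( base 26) 3D4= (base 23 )4B1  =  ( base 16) 942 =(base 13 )1104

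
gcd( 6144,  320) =64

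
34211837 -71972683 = -37760846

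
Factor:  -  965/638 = - 2^( - 1)*5^1*11^( - 1)*29^( - 1)*193^1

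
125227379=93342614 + 31884765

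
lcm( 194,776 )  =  776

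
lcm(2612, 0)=0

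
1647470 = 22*74885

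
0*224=0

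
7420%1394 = 450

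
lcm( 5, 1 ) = 5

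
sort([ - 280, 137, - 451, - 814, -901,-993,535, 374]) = [-993, - 901, - 814, - 451,-280,137,374,535] 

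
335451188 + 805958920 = 1141410108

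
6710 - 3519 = 3191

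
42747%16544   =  9659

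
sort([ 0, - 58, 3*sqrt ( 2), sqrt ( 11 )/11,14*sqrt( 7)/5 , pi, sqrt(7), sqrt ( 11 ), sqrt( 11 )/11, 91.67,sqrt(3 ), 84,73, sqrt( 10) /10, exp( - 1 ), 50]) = [-58, 0,sqrt ( 11)/11,sqrt( 11 )/11, sqrt( 10 )/10,exp( - 1 ), sqrt( 3), sqrt( 7 ), pi,sqrt( 11), 3*sqrt( 2 ), 14*sqrt(7)/5,  50 , 73,84,91.67]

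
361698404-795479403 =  - 433780999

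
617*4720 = 2912240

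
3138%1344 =450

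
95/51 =95/51 = 1.86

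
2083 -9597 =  - 7514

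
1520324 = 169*8996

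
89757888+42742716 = 132500604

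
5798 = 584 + 5214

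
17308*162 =2803896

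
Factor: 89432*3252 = 2^5*3^1*7^1*271^1*1597^1 = 290832864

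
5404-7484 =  -2080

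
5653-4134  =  1519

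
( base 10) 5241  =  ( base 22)ai5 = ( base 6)40133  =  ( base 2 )1010001111001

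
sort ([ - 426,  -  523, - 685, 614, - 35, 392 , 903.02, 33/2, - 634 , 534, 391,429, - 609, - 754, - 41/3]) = [ - 754,  -  685, - 634,-609, - 523, - 426 , - 35, - 41/3, 33/2, 391, 392, 429, 534, 614, 903.02]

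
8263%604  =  411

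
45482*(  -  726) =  - 33019932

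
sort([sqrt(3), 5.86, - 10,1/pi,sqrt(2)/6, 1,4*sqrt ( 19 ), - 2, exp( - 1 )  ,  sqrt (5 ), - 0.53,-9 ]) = [ - 10,  -  9,  -  2,  -  0.53 , sqrt( 2 ) /6,1/pi,exp (  -  1 ),1, sqrt(3), sqrt( 5),5.86, 4 *sqrt ( 19 )]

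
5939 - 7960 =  - 2021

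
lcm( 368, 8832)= 8832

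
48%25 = 23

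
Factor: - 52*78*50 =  - 2^4*3^1*5^2*13^2 =-202800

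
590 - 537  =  53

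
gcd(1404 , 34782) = 6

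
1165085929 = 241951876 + 923134053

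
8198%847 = 575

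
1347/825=449/275 = 1.63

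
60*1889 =113340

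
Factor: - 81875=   -5^4*  131^1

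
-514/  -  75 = 514/75= 6.85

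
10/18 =5/9 =0.56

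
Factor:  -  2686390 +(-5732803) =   -  29^1*290317^1 = - 8419193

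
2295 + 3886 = 6181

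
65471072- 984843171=  -  919372099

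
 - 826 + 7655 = 6829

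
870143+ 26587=896730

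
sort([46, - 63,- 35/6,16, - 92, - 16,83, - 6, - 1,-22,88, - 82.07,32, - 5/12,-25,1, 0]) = [ -92, - 82.07,-63, - 25, - 22,- 16, - 6, - 35/6, - 1, - 5/12,0, 1,16,32,46 , 83,88]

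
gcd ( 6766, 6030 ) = 2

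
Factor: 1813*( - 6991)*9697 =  - 122906401051 = -7^2*37^1*6991^1*9697^1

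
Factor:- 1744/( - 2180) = 2^2*5^(-1) = 4/5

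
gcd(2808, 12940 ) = 4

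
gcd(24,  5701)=1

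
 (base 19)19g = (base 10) 548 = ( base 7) 1412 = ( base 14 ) 2b2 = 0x224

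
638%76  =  30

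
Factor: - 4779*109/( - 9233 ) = 520911/9233 = 3^4 *7^( - 1 )* 59^1*109^1*1319^ (-1)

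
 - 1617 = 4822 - 6439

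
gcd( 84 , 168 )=84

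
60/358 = 30/179 = 0.17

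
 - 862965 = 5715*( - 151 ) 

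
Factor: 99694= 2^1*7^1* 7121^1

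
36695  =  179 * 205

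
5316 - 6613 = -1297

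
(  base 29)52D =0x10B4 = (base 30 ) 4MG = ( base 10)4276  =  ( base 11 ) 3238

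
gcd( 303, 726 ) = 3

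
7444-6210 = 1234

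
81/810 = 1/10= 0.10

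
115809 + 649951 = 765760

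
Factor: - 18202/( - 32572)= 2^(-1)*17^( - 1 )*19^1 = 19/34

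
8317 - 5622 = 2695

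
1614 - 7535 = -5921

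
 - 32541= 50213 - 82754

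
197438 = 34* 5807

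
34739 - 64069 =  - 29330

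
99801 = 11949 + 87852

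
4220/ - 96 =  - 1055/24 = -43.96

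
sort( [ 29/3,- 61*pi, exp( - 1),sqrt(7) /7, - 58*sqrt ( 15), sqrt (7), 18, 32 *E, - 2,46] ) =[ - 58*sqrt(15), - 61* pi, - 2,exp(-1), sqrt ( 7) /7 , sqrt( 7), 29/3, 18, 46, 32*E]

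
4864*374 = 1819136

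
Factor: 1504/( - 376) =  - 4 = - 2^2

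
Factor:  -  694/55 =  - 2^1*5^( -1 )*11^( - 1 )*347^1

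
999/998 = 1+1/998 = 1.00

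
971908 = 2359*412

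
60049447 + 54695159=114744606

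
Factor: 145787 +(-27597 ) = 2^1*5^1*53^1*223^1 = 118190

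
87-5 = 82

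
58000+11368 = 69368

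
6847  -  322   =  6525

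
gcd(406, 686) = 14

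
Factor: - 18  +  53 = 35 = 5^1*7^1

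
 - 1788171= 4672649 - 6460820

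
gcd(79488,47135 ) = 1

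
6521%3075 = 371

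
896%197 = 108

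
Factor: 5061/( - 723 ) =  - 7 = - 7^1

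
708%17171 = 708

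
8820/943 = 9+333/943 =9.35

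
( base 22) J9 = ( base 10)427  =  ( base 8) 653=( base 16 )1ab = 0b110101011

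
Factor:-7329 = - 3^1*7^1*349^1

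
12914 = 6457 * 2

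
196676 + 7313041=7509717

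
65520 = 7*9360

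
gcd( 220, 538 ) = 2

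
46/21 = 46/21 = 2.19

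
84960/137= 620 + 20/137  =  620.15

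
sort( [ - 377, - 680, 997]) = [-680,-377, 997 ] 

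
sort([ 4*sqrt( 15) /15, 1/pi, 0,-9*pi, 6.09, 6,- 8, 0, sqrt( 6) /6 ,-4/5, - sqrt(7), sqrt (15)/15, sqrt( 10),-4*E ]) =[- 9*pi, - 4*E, - 8, - sqrt(7) ,- 4/5, 0,0, sqrt( 15)/15,1/pi, sqrt( 6)/6, 4*sqrt(15) /15, sqrt( 10), 6,6.09]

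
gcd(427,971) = 1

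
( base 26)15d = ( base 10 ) 819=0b1100110011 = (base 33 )OR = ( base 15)399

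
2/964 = 1/482 = 0.00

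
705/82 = 8 + 49/82 = 8.60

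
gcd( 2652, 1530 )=102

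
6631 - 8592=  - 1961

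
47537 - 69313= - 21776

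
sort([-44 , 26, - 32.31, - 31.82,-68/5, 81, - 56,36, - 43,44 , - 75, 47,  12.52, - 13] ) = [ - 75  , - 56, - 44, - 43, - 32.31, - 31.82,-68/5, - 13,  12.52, 26,  36, 44,  47,81 ] 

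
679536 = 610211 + 69325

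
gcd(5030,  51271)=1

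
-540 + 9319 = 8779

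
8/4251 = 8/4251 = 0.00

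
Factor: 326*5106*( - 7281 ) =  - 12119632236 = - 2^2*3^3*23^1*37^1*163^1*809^1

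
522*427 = 222894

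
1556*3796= 5906576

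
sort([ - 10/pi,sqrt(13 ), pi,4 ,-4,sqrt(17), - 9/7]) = [ -4,-10/pi,  -  9/7, pi, sqrt( 13),  4,sqrt(17) ] 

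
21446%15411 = 6035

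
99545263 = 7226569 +92318694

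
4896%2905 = 1991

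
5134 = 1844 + 3290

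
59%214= 59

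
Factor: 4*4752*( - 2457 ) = -2^6*3^6*7^1*11^1 * 13^1 = - 46702656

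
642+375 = 1017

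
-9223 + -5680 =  - 14903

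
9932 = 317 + 9615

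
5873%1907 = 152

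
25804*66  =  1703064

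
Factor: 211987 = 59^1*3593^1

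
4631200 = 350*13232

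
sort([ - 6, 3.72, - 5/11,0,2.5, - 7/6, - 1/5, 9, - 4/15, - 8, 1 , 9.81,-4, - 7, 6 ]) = [ - 8, - 7,-6, - 4, - 7/6, - 5/11, - 4/15 , - 1/5 , 0,  1, 2.5,  3.72,6, 9,9.81]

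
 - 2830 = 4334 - 7164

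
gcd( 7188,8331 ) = 3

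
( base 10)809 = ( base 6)3425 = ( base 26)153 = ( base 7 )2234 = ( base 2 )1100101001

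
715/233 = 3 + 16/233 = 3.07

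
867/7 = 123 + 6/7 = 123.86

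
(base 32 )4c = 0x8C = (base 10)140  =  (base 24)5K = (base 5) 1030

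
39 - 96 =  - 57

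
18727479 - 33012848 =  - 14285369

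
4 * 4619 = 18476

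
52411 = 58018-5607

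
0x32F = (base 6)3435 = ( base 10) 815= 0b1100101111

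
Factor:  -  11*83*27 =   -  3^3*11^1* 83^1 = - 24651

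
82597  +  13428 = 96025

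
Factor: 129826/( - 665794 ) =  - 139^1*463^( -1 )*467^1*719^( -1) =-64913/332897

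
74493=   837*89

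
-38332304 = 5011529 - 43343833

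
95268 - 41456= 53812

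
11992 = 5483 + 6509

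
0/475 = 0 = 0.00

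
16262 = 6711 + 9551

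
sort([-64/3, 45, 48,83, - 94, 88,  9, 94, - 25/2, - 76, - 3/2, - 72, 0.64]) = [ - 94, - 76, - 72, - 64/3, - 25/2, - 3/2, 0.64,9,45, 48,83, 88, 94] 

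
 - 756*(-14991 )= 11333196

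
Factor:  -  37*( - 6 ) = 222 = 2^1*3^1*37^1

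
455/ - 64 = - 455/64= - 7.11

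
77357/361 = 77357/361 = 214.29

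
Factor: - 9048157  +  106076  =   - 8942081 = - 8942081^1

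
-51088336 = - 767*66608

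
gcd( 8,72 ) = 8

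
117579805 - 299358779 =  - 181778974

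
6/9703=6/9703 = 0.00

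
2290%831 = 628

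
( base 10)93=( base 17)58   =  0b1011101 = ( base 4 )1131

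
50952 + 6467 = 57419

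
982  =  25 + 957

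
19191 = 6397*3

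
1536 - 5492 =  - 3956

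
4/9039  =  4/9039 = 0.00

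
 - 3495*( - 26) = 90870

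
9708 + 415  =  10123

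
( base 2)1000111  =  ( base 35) 21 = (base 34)23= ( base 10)71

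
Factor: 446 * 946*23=9704068 = 2^2 * 11^1 * 23^1 *43^1*223^1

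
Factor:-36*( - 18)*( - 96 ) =-62208 = - 2^8 * 3^5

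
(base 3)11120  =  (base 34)3L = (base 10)123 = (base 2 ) 1111011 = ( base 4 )1323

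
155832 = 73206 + 82626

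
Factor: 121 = 11^2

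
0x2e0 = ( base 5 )10421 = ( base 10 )736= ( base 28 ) q8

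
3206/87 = 3206/87 = 36.85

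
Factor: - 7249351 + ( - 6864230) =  - 14113581 = - 3^1*379^1 * 12413^1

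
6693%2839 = 1015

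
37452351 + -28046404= 9405947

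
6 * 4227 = 25362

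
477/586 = 477/586 = 0.81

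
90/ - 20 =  - 9/2 = -4.50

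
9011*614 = 5532754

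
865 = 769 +96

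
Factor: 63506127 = 3^1*21168709^1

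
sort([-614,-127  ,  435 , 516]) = [ - 614, -127, 435, 516] 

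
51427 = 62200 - 10773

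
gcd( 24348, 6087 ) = 6087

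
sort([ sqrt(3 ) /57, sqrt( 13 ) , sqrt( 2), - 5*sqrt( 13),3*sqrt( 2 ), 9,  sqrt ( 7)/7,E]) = [  -  5*sqrt(13 ), sqrt (3 ) /57,sqrt( 7)/7, sqrt( 2 ), E, sqrt ( 13 ),3*sqrt ( 2) , 9] 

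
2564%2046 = 518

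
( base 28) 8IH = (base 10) 6793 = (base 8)15211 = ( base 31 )724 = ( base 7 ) 25543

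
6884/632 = 10 + 141/158  =  10.89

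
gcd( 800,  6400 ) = 800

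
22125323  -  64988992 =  - 42863669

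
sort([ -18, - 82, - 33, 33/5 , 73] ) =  [-82, - 33,- 18, 33/5, 73 ] 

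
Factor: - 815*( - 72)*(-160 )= - 2^8 * 3^2*5^2*163^1 = - 9388800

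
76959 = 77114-155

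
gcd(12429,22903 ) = 1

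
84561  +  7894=92455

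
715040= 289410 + 425630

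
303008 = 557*544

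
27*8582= 231714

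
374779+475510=850289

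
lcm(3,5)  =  15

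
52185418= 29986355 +22199063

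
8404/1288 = 6 + 169/322 = 6.52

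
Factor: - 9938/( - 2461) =2^1*23^ ( - 1 )*107^( - 1 ) * 4969^1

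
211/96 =211/96= 2.20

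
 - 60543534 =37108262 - 97651796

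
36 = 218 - 182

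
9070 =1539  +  7531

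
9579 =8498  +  1081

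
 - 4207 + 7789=3582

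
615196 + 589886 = 1205082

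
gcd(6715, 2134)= 1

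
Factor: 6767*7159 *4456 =2^3*67^1 * 101^1*557^1*7159^1= 215870710568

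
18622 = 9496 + 9126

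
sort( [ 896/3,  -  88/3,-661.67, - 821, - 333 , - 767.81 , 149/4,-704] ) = [-821, - 767.81,-704,  -  661.67, - 333,-88/3, 149/4, 896/3 ]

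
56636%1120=636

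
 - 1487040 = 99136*( - 15 )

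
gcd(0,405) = 405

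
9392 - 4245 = 5147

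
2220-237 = 1983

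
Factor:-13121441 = -13121441^1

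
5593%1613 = 754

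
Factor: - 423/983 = - 3^2*47^1 *983^( - 1 ) 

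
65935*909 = 59934915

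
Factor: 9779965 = 5^1*13^1*19^1*7919^1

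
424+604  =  1028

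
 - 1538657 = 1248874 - 2787531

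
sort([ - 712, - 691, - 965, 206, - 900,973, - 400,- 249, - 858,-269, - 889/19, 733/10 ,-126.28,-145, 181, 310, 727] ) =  [-965,- 900,-858, - 712, - 691, - 400, - 269,- 249,- 145,-126.28,- 889/19,  733/10, 181, 206, 310, 727,973 ] 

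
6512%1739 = 1295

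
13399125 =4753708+8645417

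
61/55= 1 + 6/55 = 1.11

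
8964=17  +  8947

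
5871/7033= 5871/7033 =0.83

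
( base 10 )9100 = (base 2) 10001110001100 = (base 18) 1a1a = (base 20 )12F0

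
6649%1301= 144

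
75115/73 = 1028  +  71/73 = 1028.97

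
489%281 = 208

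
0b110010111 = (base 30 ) DH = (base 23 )HG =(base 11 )340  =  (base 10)407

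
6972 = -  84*( - 83 )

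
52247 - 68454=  - 16207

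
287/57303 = 287/57303 = 0.01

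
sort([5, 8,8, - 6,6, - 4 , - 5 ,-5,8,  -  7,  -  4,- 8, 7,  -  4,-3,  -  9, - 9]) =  [ - 9,-9,-8, - 7,-6, - 5, - 5,-4, - 4 , - 4, - 3,5,6 , 7, 8, 8, 8 ]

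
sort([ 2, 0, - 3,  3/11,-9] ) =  [ - 9, - 3,  0,  3/11, 2 ]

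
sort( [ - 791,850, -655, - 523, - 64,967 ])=[ - 791, - 655, - 523, - 64, 850,967]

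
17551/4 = 17551/4 = 4387.75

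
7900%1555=125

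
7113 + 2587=9700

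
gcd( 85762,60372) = 2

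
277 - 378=-101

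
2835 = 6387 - 3552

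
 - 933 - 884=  - 1817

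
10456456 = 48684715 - 38228259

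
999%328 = 15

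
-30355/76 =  - 400  +  45/76 =- 399.41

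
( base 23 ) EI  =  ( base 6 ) 1324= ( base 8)524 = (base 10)340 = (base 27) CG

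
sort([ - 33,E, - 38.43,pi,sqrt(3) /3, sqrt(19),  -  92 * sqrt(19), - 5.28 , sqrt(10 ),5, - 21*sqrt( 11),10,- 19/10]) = [-92*sqrt( 19 ), -21*sqrt (11 ), - 38.43 , - 33,-5.28, - 19/10,sqrt(3 ) /3,E,pi,sqrt(10),sqrt( 19),5,10]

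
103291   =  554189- 450898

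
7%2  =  1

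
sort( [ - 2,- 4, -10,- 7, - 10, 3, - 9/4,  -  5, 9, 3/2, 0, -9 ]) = [ - 10 , - 10,  -  9, - 7,  -  5,-4,  -  9/4, - 2, 0, 3/2, 3,9 ] 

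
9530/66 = 4765/33=144.39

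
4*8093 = 32372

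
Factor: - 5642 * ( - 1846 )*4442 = 46264016344= 2^3 * 7^1*13^2*31^1*71^1*2221^1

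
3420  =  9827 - 6407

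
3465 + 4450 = 7915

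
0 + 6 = 6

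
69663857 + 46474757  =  116138614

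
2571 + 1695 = 4266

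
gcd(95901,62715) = 3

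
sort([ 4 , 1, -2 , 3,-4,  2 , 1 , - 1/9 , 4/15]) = [ - 4, - 2 , - 1/9 , 4/15,1 , 1 , 2,3, 4 ]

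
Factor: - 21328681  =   - 11^1*1938971^1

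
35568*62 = 2205216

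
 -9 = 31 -40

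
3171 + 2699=5870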